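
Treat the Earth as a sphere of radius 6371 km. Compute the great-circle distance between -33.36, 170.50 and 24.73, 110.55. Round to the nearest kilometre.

9049 km

Δλ = 110.55 − 170.50 = -59.95°.
Δφ = 24.73 − -33.36 = 58.09°.
a = sin²(Δφ/2) + cos φ₁ · cos φ₂ · sin²(Δλ/2) = 0.425078.
c = 2·atan2(√a, √(1−a)) = 1.42039 rad → d = 6371·c ≈ 9049.28 km.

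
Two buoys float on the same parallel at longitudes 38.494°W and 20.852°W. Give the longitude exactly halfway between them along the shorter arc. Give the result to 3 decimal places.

Signed shortest Δλ from -38.494° to -20.852° is +17.642°.
Midpoint longitude = -38.494° + (+17.642°)/2 = -38.494° + 8.821° = -29.673°.

29.673°W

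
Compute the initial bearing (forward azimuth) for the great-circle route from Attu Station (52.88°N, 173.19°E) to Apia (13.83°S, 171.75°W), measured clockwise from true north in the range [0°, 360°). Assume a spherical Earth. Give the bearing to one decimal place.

Δλ = -171.75 − 173.19 = -344.94°; wrapped into (−180°, 180°]: 15.06°.
θ = atan2( sin Δλ · cos φ₂ , cos φ₁ · sin φ₂ − sin φ₁ · cos φ₂ · cos Δλ )
  = atan2(0.25230, -0.89192) = 164.205° → normalised to [0°, 360°): 164.205°.

164.2°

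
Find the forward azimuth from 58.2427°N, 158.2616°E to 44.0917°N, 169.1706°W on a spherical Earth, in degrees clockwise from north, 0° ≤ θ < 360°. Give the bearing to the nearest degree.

Δλ = -169.1706 − 158.2616 = -327.4322°; wrapped into (−180°, 180°]: 32.5678°.
θ = atan2( sin Δλ · cos φ₂ , cos φ₁ · sin φ₂ − sin φ₁ · cos φ₂ · cos Δλ )
  = atan2(0.38662, -0.14845) = 111.005° → normalised to [0°, 360°): 111.005°.

111°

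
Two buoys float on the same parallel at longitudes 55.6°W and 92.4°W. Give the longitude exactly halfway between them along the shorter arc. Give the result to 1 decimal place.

Signed shortest Δλ from -55.6° to -92.4° is -36.8°.
Midpoint longitude = -55.6° + (-36.8°)/2 = -55.6° − 18.4° = -74.0°.

74.0°W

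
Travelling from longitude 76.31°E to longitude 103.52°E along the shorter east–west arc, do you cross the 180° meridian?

No

Signed shortest Δλ = ((103.52 − 76.31 + 180) mod 360) − 180 = 27.21°.
Going east by 27.21° from +76.31° reaches +103.52° without touching 180°.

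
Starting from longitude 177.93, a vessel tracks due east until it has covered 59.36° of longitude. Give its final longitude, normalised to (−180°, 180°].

-122.71°

Start at +177.93°; shift +59.36° → +237.29°.
+237.29° lies outside (−180°, 180°]; subtract 360° → -122.71°.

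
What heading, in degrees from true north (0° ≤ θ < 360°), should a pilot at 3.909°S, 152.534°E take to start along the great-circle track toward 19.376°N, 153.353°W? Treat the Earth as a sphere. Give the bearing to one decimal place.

Δλ = -153.353 − 152.534 = -305.887°; wrapped into (−180°, 180°]: 54.113°.
θ = atan2( sin Δλ · cos φ₂ , cos φ₁ · sin φ₂ − sin φ₁ · cos φ₂ · cos Δλ )
  = atan2(0.76429, 0.36869) = 64.247° → normalised to [0°, 360°): 64.247°.

64.2°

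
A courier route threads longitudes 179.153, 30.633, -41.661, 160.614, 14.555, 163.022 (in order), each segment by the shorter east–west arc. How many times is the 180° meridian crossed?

1

Leg 1: +179.153° → +30.633°, shortest Δλ = -148.52° (west) — does not cross 180°.
Leg 2: +30.633° → -41.661°, shortest Δλ = -72.294° (west) — does not cross 180°.
Leg 3: -41.661° → +160.614°, shortest Δλ = -157.725° (west) — crosses 180°.
Leg 4: +160.614° → +14.555°, shortest Δλ = -146.059° (west) — does not cross 180°.
Leg 5: +14.555° → +163.022°, shortest Δλ = 148.467° (east) — does not cross 180°.
Total crossings: 1.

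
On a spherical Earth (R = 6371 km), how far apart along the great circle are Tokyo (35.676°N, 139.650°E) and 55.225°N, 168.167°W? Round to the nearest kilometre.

4477 km

Δλ = -168.167 − 139.650 = -307.817°; wrapped into (−180°, 180°]: 52.183°.
Δφ = 55.225 − 35.676 = 19.549°.
a = sin²(Δφ/2) + cos φ₁ · cos φ₂ · sin²(Δλ/2) = 0.118441.
c = 2·atan2(√a, √(1−a)) = 0.70267 rad → d = 6371·c ≈ 4476.72 km.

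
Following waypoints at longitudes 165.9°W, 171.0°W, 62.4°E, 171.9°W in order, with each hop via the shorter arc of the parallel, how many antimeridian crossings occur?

Leg 1: -165.9° → -171.0°, shortest Δλ = -5.1° (west) — does not cross 180°.
Leg 2: -171.0° → +62.4°, shortest Δλ = -126.6° (west) — crosses 180°.
Leg 3: +62.4° → -171.9°, shortest Δλ = 125.7° (east) — crosses 180°.
Total crossings: 2.

2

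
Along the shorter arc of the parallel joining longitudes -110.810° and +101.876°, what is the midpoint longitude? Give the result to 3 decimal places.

+175.533°

Signed shortest Δλ from -110.810° to +101.876° is -147.314°.
Midpoint longitude = -110.810° + (-147.314°)/2 = -110.810° − 73.657° = -184.467°.
Normalise into (−180°, 180°]: +175.533°.
(The naïve average (-110.810 + +101.876)/2 = -4.467° is on the wrong side of the globe.)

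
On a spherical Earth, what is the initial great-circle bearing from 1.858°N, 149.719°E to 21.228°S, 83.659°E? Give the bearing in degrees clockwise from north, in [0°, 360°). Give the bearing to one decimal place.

246.3°

Δλ = 83.659 − 149.719 = -66.060°.
θ = atan2( sin Δλ · cos φ₂ , cos φ₁ · sin φ₂ − sin φ₁ · cos φ₂ · cos Δλ )
  = atan2(-0.85196, -0.37415) = -113.710° → normalised to [0°, 360°): 246.290°.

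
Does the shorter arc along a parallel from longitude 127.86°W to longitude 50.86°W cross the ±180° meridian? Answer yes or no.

Signed shortest Δλ = ((-50.86 − -127.86 + 180) mod 360) − 180 = 77.0°.
Going east by 77.0° from -127.86° reaches -50.86° without touching 180°.

No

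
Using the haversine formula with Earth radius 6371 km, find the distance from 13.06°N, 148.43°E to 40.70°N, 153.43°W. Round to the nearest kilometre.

Δλ = -153.43 − 148.43 = -301.86°; wrapped into (−180°, 180°]: 58.14°.
Δφ = 40.70 − 13.06 = 27.64°.
a = sin²(Δφ/2) + cos φ₁ · cos φ₂ · sin²(Δλ/2) = 0.231409.
c = 2·atan2(√a, √(1−a)) = 1.00370 rad → d = 6371·c ≈ 6394.59 km.

6395 km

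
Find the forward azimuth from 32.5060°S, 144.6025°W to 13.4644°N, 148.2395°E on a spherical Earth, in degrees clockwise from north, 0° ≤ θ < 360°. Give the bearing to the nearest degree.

294°

Δλ = 148.2395 − -144.6025 = 292.8420°; wrapped into (−180°, 180°]: -67.1580°.
θ = atan2( sin Δλ · cos φ₂ , cos φ₁ · sin φ₂ − sin φ₁ · cos φ₂ · cos Δλ )
  = atan2(-0.89625, 0.39924) = -65.989° → normalised to [0°, 360°): 294.011°.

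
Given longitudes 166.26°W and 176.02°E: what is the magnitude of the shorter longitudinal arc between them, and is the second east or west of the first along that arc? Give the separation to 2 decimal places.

17.72° west

Raw difference: 176.02 − -166.26 = 342.28°.
Normalise into (−180°, 180°]: 342.28° − 360° = -17.72°.
Negative ⇒ the second point lies to the west; separation 17.72°.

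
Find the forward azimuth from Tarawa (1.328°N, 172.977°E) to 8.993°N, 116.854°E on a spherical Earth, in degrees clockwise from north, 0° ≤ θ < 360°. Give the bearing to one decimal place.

279.9°

Δλ = 116.854 − 172.977 = -56.123°.
θ = atan2( sin Δλ · cos φ₂ , cos φ₁ · sin φ₂ − sin φ₁ · cos φ₂ · cos Δλ )
  = atan2(-0.82003, 0.14351) = -80.073° → normalised to [0°, 360°): 279.927°.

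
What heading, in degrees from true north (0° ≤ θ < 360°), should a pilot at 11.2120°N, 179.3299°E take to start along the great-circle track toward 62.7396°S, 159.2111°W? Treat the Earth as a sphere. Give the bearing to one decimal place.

Δλ = -159.2111 − 179.3299 = -338.5410°; wrapped into (−180°, 180°]: 21.4590°.
θ = atan2( sin Δλ · cos φ₂ , cos φ₁ · sin φ₂ − sin φ₁ · cos φ₂ · cos Δλ )
  = atan2(0.16757, -0.95485) = 170.047° → normalised to [0°, 360°): 170.047°.

170.0°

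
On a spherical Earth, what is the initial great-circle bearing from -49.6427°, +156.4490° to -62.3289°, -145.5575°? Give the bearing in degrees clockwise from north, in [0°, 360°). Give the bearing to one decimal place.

134.4°

Δλ = -145.5575 − 156.4490 = -302.0065°; wrapped into (−180°, 180°]: 57.9935°.
θ = atan2( sin Δλ · cos φ₂ , cos φ₁ · sin φ₂ − sin φ₁ · cos φ₂ · cos Δλ )
  = atan2(0.39380, -0.38593) = 134.422° → normalised to [0°, 360°): 134.422°.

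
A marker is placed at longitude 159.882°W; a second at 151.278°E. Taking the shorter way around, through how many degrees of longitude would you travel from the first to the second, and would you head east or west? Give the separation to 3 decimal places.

48.840° west

Raw difference: 151.278 − -159.882 = 311.16°.
Normalise into (−180°, 180°]: 311.16° − 360° = -48.84°.
Negative ⇒ the second point lies to the west; separation 48.840°.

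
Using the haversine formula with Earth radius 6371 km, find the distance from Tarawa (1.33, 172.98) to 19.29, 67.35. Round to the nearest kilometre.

Δλ = 67.35 − 172.98 = -105.63°.
Δφ = 19.29 − 1.33 = 17.96°.
a = sin²(Δφ/2) + cos φ₁ · cos φ₂ · sin²(Δλ/2) = 0.623281.
c = 2·atan2(√a, √(1−a)) = 1.81993 rad → d = 6371·c ≈ 11594.76 km.

11595 km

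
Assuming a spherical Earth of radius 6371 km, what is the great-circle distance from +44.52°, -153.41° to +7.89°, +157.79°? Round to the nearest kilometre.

6210 km

Δλ = 157.79 − -153.41 = 311.20°; wrapped into (−180°, 180°]: -48.80°.
Δφ = 7.89 − 44.52 = -36.63°.
a = sin²(Δφ/2) + cos φ₁ · cos φ₂ · sin²(Δλ/2) = 0.219274.
c = 2·atan2(√a, √(1−a)) = 0.97466 rad → d = 6371·c ≈ 6209.53 km.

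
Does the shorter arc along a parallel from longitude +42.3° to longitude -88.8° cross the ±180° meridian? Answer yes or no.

Signed shortest Δλ = ((-88.8 − 42.3 + 180) mod 360) − 180 = -131.1°.
Going west by 131.1° from +42.3° reaches -88.8° without touching 180°.

No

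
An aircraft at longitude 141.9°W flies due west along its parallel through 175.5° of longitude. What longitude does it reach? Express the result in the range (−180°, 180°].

Start at -141.9°; shift −175.5° → -317.4°.
-317.4° lies outside (−180°, 180°]; add 360° → +42.6°.

42.6°E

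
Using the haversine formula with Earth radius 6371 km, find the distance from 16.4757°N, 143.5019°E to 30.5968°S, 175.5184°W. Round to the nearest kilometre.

Δλ = -175.5184 − 143.5019 = -319.0203°; wrapped into (−180°, 180°]: 40.9797°.
Δφ = -30.5968 − 16.4757 = -47.0725°.
a = sin²(Δφ/2) + cos φ₁ · cos φ₂ · sin²(Δλ/2) = 0.260603.
c = 2·atan2(√a, √(1−a)) = 1.07151 rad → d = 6371·c ≈ 6826.62 km.

6827 km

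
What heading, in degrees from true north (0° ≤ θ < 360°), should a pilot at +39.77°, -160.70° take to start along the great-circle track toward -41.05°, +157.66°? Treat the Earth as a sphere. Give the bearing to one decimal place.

210.1°

Δλ = 157.66 − -160.70 = 318.36°; wrapped into (−180°, 180°]: -41.64°.
θ = atan2( sin Δλ · cos φ₂ , cos φ₁ · sin φ₂ − sin φ₁ · cos φ₂ · cos Δλ )
  = atan2(-0.50108, -0.86530) = -149.925° → normalised to [0°, 360°): 210.075°.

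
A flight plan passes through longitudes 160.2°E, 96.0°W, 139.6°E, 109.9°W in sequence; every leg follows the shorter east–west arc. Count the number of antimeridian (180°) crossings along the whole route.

Leg 1: +160.2° → -96.0°, shortest Δλ = 103.8° (east) — crosses 180°.
Leg 2: -96.0° → +139.6°, shortest Δλ = -124.4° (west) — crosses 180°.
Leg 3: +139.6° → -109.9°, shortest Δλ = 110.5° (east) — crosses 180°.
Total crossings: 3.

3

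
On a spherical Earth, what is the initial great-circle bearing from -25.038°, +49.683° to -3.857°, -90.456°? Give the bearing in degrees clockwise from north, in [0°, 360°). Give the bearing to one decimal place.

238.9°

Δλ = -90.456 − 49.683 = -140.139°.
θ = atan2( sin Δλ · cos φ₂ , cos φ₁ · sin φ₂ − sin φ₁ · cos φ₂ · cos Δλ )
  = atan2(-0.63948, -0.38507) = -121.055° → normalised to [0°, 360°): 238.945°.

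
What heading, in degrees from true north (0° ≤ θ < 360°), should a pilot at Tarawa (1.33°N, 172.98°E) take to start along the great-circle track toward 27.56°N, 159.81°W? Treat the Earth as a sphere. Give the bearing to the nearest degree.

42°

Δλ = -159.81 − 172.98 = -332.79°; wrapped into (−180°, 180°]: 27.21°.
θ = atan2( sin Δλ · cos φ₂ , cos φ₁ · sin φ₂ − sin φ₁ · cos φ₂ · cos Δλ )
  = atan2(0.40537, 0.44425) = 42.380° → normalised to [0°, 360°): 42.380°.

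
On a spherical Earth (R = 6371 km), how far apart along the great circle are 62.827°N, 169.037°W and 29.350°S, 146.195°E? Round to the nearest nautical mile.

Δλ = 146.195 − -169.037 = 315.232°; wrapped into (−180°, 180°]: -44.768°.
Δφ = -29.350 − 62.827 = -92.177°.
a = sin²(Δφ/2) + cos φ₁ · cos φ₂ · sin²(Δλ/2) = 0.576719.
c = 2·atan2(√a, √(1−a)) = 1.72484 rad → d = 6371·c ≈ 10988.98 km ≈ 5933.57 nmi.

5934 nmi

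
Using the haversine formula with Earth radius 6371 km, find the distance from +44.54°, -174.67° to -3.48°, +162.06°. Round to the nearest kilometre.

5820 km

Δλ = 162.06 − -174.67 = 336.73°; wrapped into (−180°, 180°]: -23.27°.
Δφ = -3.48 − 44.54 = -48.02°.
a = sin²(Δφ/2) + cos φ₁ · cos φ₂ · sin²(Δλ/2) = 0.194501.
c = 2·atan2(√a, √(1−a)) = 0.91348 rad → d = 6371·c ≈ 5819.76 km.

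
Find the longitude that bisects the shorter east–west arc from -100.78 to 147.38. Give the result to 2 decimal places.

-156.70°

Signed shortest Δλ from -100.78° to +147.38° is -111.84°.
Midpoint longitude = -100.78° + (-111.84°)/2 = -100.78° − 55.92° = -156.70°.
(The naïve average (-100.78 + +147.38)/2 = 23.3° is on the wrong side of the globe.)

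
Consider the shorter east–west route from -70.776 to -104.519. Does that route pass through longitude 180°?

No

Signed shortest Δλ = ((-104.519 − -70.776 + 180) mod 360) − 180 = -33.743°.
Going west by 33.743° from -70.776° reaches -104.519° without touching 180°.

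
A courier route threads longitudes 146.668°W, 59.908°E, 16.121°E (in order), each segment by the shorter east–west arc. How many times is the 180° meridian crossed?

Leg 1: -146.668° → +59.908°, shortest Δλ = -153.424° (west) — crosses 180°.
Leg 2: +59.908° → +16.121°, shortest Δλ = -43.787° (west) — does not cross 180°.
Total crossings: 1.

1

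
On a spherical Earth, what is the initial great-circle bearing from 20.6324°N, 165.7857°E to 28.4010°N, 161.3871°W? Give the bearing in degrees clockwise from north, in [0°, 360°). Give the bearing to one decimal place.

68.8°

Δλ = -161.3871 − 165.7857 = -327.1728°; wrapped into (−180°, 180°]: 32.8272°.
θ = atan2( sin Δλ · cos φ₂ , cos φ₁ · sin φ₂ − sin φ₁ · cos φ₂ · cos Δλ )
  = atan2(0.47686, 0.18467) = 68.830° → normalised to [0°, 360°): 68.830°.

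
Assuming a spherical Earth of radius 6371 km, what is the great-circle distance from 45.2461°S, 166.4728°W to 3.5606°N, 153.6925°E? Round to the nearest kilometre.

Δλ = 153.6925 − -166.4728 = 320.1653°; wrapped into (−180°, 180°]: -39.8347°.
Δφ = 3.5606 − -45.2461 = 48.8067°.
a = sin²(Δφ/2) + cos φ₁ · cos φ₂ · sin²(Δλ/2) = 0.252250.
c = 2·atan2(√a, √(1−a)) = 1.05238 rad → d = 6371·c ≈ 6704.74 km.

6705 km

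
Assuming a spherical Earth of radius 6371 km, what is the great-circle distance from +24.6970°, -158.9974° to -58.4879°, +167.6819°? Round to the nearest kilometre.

9749 km

Δλ = 167.6819 − -158.9974 = 326.6793°; wrapped into (−180°, 180°]: -33.3207°.
Δφ = -58.4879 − 24.6970 = -83.1849°.
a = sin²(Δφ/2) + cos φ₁ · cos φ₂ · sin²(Δλ/2) = 0.479699.
c = 2·atan2(√a, √(1−a)) = 1.53018 rad → d = 6371·c ≈ 9748.80 km.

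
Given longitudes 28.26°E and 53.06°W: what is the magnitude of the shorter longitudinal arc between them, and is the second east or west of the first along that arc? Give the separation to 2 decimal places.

81.32° west

Raw difference: -53.06 − 28.26 = -81.32°.
Normalise into (−180°, 180°]: -81.32° stays -81.32°.
Negative ⇒ the second point lies to the west; separation 81.32°.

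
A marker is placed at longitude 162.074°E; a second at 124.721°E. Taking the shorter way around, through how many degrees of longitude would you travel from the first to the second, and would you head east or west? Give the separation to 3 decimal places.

Raw difference: 124.721 − 162.074 = -37.353°.
Normalise into (−180°, 180°]: -37.353° stays -37.353°.
Negative ⇒ the second point lies to the west; separation 37.353°.

37.353° west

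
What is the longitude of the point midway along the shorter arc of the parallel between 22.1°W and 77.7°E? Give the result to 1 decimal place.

27.8°E

Signed shortest Δλ from -22.1° to +77.7° is +99.8°.
Midpoint longitude = -22.1° + (+99.8°)/2 = -22.1° + 49.9° = +27.8°.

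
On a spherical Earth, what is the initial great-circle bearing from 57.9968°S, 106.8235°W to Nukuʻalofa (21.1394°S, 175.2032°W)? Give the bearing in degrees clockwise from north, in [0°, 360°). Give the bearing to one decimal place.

276.6°

Δλ = -175.2032 − -106.8235 = -68.3797°.
θ = atan2( sin Δλ · cos φ₂ , cos φ₁ · sin φ₂ − sin φ₁ · cos φ₂ · cos Δλ )
  = atan2(-0.86709, 0.10030) = -83.401° → normalised to [0°, 360°): 276.599°.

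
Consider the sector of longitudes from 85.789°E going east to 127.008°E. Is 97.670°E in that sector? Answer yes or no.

Band width going east from +85.789° to +127.008°: ((127.008 − 85.789) mod 360) = 41.219°.
Offset of +97.670° east of the west edge: ((97.670 − 85.789) mod 360) = 11.881°.
11.881° ≤ 41.219° ⇒ inside.

Yes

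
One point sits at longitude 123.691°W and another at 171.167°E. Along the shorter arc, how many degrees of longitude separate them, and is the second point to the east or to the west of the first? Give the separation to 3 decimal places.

Raw difference: 171.167 − -123.691 = 294.858°.
Normalise into (−180°, 180°]: 294.858° − 360° = -65.142°.
Negative ⇒ the second point lies to the west; separation 65.142°.

65.142° west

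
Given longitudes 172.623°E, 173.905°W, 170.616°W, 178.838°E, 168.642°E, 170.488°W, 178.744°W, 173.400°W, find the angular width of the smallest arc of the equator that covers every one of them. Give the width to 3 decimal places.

Sort the longitudes: -178.744°, -173.905°, -173.400°, -170.616°, -170.488°, +168.642°, +172.623°, +178.838°.
Eastward gaps between consecutive values (wrapping around): 4.839°, 0.505°, 2.784°, 0.128°, 339.130°, 3.981°, 6.215°, 2.418°.
Largest gap = 339.130° ⇒ minimal covering band is its complement: 360° − 339.130° = 20.870°.
Band runs from +168.642° eastward to -170.488°, crossing the antimeridian.

20.870°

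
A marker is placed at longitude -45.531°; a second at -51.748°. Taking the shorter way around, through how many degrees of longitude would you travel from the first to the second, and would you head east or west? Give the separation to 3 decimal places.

6.217° west

Raw difference: -51.748 − -45.531 = -6.217°.
Normalise into (−180°, 180°]: -6.217° stays -6.217°.
Negative ⇒ the second point lies to the west; separation 6.217°.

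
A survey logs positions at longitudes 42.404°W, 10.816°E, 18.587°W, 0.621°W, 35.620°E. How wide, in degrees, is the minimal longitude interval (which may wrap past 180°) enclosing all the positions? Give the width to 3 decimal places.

78.024°

Sort the longitudes: -42.404°, -18.587°, -0.621°, +10.816°, +35.620°.
Eastward gaps between consecutive values (wrapping around): 23.817°, 17.966°, 11.437°, 24.804°, 281.976°.
Largest gap = 281.976° ⇒ minimal covering band is its complement: 360° − 281.976° = 78.024°.
Band runs from -42.404° eastward to +35.620°.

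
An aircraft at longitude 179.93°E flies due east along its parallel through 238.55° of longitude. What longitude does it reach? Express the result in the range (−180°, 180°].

58.48°E

Start at +179.93°; shift +238.55° → +418.48°.
+418.48° lies outside (−180°, 180°]; subtract 360° → +58.48°.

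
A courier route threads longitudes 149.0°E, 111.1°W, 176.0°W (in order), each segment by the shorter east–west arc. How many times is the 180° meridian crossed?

Leg 1: +149.0° → -111.1°, shortest Δλ = 99.9° (east) — crosses 180°.
Leg 2: -111.1° → -176.0°, shortest Δλ = -64.9° (west) — does not cross 180°.
Total crossings: 1.

1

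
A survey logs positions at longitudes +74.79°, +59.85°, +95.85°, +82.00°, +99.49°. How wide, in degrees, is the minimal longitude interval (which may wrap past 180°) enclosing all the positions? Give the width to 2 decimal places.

Sort the longitudes: +59.85°, +74.79°, +82.00°, +95.85°, +99.49°.
Eastward gaps between consecutive values (wrapping around): 14.94°, 7.21°, 13.85°, 3.64°, 320.36°.
Largest gap = 320.36° ⇒ minimal covering band is its complement: 360° − 320.36° = 39.64°.
Band runs from +59.85° eastward to +99.49°.

39.64°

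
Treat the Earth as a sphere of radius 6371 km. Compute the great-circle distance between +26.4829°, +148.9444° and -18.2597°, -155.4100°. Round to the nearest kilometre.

Δλ = -155.4100 − 148.9444 = -304.3544°; wrapped into (−180°, 180°]: 55.6456°.
Δφ = -18.2597 − 26.4829 = -44.7426°.
a = sin²(Δφ/2) + cos φ₁ · cos φ₂ · sin²(Δλ/2) = 0.330029.
c = 2·atan2(√a, √(1−a)) = 1.22394 rad → d = 6371·c ≈ 7797.74 km.

7798 km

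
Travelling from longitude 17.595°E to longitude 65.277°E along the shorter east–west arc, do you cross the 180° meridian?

Signed shortest Δλ = ((65.277 − 17.595 + 180) mod 360) − 180 = 47.682°.
Going east by 47.682° from +17.595° reaches +65.277° without touching 180°.

No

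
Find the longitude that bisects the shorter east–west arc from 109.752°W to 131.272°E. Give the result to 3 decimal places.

169.240°W

Signed shortest Δλ from -109.752° to +131.272° is -118.976°.
Midpoint longitude = -109.752° + (-118.976°)/2 = -109.752° − 59.488° = -169.240°.
(The naïve average (-109.752 + +131.272)/2 = 10.76° is on the wrong side of the globe.)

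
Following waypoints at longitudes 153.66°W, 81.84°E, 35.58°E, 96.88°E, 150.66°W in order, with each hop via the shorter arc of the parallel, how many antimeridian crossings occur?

2

Leg 1: -153.66° → +81.84°, shortest Δλ = -124.5° (west) — crosses 180°.
Leg 2: +81.84° → +35.58°, shortest Δλ = -46.26° (west) — does not cross 180°.
Leg 3: +35.58° → +96.88°, shortest Δλ = 61.3° (east) — does not cross 180°.
Leg 4: +96.88° → -150.66°, shortest Δλ = 112.46° (east) — crosses 180°.
Total crossings: 2.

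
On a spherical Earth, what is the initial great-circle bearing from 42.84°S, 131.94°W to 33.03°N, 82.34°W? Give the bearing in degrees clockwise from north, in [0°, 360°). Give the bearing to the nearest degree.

Δλ = -82.34 − -131.94 = 49.60°.
θ = atan2( sin Δλ · cos φ₂ , cos φ₁ · sin φ₂ − sin φ₁ · cos φ₂ · cos Δλ )
  = atan2(0.63846, 0.76915) = 39.696° → normalised to [0°, 360°): 39.696°.

40°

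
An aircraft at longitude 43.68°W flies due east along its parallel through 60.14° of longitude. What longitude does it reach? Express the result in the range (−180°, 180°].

Start at -43.68°; shift +60.14° → +16.46°.
+16.46° already lies in (−180°, 180°].

16.46°E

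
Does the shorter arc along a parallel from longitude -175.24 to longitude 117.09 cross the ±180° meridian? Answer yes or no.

Yes

Naïve |117.09 − -175.24| = 292.33° > 180°, so the shorter arc goes the other way round — across 180°.
Signed shortest Δλ = ((117.09 − -175.24 + 180) mod 360) − 180 = -67.67°.
Going west by 67.67° from -175.24° passes through 180° before reaching +117.09°.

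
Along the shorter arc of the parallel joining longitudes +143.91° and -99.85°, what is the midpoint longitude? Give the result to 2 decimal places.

-157.97°

Signed shortest Δλ from +143.91° to -99.85° is +116.24°.
Midpoint longitude = +143.91° + (+116.24°)/2 = +143.91° + 58.12° = +202.03°.
Normalise into (−180°, 180°]: -157.97°.
(The naïve average (+143.91 + -99.85)/2 = 22.03° is on the wrong side of the globe.)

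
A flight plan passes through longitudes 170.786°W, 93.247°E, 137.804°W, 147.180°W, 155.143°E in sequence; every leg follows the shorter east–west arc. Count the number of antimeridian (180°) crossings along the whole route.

3

Leg 1: -170.786° → +93.247°, shortest Δλ = -95.967° (west) — crosses 180°.
Leg 2: +93.247° → -137.804°, shortest Δλ = 128.949° (east) — crosses 180°.
Leg 3: -137.804° → -147.180°, shortest Δλ = -9.376° (west) — does not cross 180°.
Leg 4: -147.180° → +155.143°, shortest Δλ = -57.677° (west) — crosses 180°.
Total crossings: 3.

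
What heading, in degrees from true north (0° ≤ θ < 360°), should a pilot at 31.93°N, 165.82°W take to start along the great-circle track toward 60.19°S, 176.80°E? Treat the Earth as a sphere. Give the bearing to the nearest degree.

Δλ = 176.80 − -165.82 = 342.62°; wrapped into (−180°, 180°]: -17.38°.
θ = atan2( sin Δλ · cos φ₂ , cos φ₁ · sin φ₂ − sin φ₁ · cos φ₂ · cos Δλ )
  = atan2(-0.14850, -0.98731) = -171.447° → normalised to [0°, 360°): 188.553°.

189°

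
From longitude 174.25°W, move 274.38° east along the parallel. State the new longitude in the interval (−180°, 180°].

Start at -174.25°; shift +274.38° → +100.13°.
+100.13° already lies in (−180°, 180°].

100.13°E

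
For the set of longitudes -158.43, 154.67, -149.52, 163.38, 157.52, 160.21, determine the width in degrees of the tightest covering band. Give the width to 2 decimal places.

55.81°

Sort the longitudes: -158.43°, -149.52°, +154.67°, +157.52°, +160.21°, +163.38°.
Eastward gaps between consecutive values (wrapping around): 8.91°, 304.19°, 2.85°, 2.69°, 3.17°, 38.19°.
Largest gap = 304.19° ⇒ minimal covering band is its complement: 360° − 304.19° = 55.81°.
Band runs from +154.67° eastward to -149.52°, crossing the antimeridian.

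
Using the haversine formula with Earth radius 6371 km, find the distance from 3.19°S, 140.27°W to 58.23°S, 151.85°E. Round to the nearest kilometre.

Δλ = 151.85 − -140.27 = 292.12°; wrapped into (−180°, 180°]: -67.88°.
Δφ = -58.23 − -3.19 = -55.04°.
a = sin²(Δφ/2) + cos φ₁ · cos φ₂ · sin²(Δλ/2) = 0.377371.
c = 2·atan2(√a, √(1−a)) = 1.32301 rad → d = 6371·c ≈ 8428.90 km.

8429 km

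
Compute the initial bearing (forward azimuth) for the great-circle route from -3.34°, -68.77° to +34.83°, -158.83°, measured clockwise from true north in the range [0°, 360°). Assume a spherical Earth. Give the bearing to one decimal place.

Δλ = -158.83 − -68.77 = -90.06°.
θ = atan2( sin Δλ · cos φ₂ , cos φ₁ · sin φ₂ − sin φ₁ · cos φ₂ · cos Δλ )
  = atan2(-0.82085, 0.57012) = -55.218° → normalised to [0°, 360°): 304.782°.

304.8°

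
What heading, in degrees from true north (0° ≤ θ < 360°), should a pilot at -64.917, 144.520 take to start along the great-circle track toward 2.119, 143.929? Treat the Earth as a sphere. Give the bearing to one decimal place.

359.4°

Δλ = 143.929 − 144.520 = -0.591°.
θ = atan2( sin Δλ · cos φ₂ , cos φ₁ · sin φ₂ − sin φ₁ · cos φ₂ · cos Δλ )
  = atan2(-0.01031, 0.92070) = -0.641° → normalised to [0°, 360°): 359.359°.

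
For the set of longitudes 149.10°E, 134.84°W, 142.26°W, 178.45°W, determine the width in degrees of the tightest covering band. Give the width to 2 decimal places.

Sort the longitudes: -178.45°, -142.26°, -134.84°, +149.10°.
Eastward gaps between consecutive values (wrapping around): 36.19°, 7.42°, 283.94°, 32.45°.
Largest gap = 283.94° ⇒ minimal covering band is its complement: 360° − 283.94° = 76.06°.
Band runs from +149.10° eastward to -134.84°, crossing the antimeridian.

76.06°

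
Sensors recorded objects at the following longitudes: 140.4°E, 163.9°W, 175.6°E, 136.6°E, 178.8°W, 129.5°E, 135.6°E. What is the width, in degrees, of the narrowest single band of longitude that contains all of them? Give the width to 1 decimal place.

Sort the longitudes: -178.8°, -163.9°, +129.5°, +135.6°, +136.6°, +140.4°, +175.6°.
Eastward gaps between consecutive values (wrapping around): 14.9°, 293.4°, 6.1°, 1.0°, 3.8°, 35.2°, 5.6°.
Largest gap = 293.4° ⇒ minimal covering band is its complement: 360° − 293.4° = 66.6°.
Band runs from +129.5° eastward to -163.9°, crossing the antimeridian.

66.6°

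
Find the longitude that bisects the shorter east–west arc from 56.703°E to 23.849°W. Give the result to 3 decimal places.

Signed shortest Δλ from +56.703° to -23.849° is -80.552°.
Midpoint longitude = +56.703° + (-80.552°)/2 = +56.703° − 40.276° = +16.427°.

16.427°E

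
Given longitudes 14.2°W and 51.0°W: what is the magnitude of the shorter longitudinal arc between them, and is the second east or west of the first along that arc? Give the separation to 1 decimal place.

Raw difference: -51.0 − -14.2 = -36.8°.
Normalise into (−180°, 180°]: -36.8° stays -36.8°.
Negative ⇒ the second point lies to the west; separation 36.8°.

36.8° west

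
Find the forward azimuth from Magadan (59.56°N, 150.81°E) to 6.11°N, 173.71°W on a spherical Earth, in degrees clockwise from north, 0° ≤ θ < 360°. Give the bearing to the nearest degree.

138°

Δλ = -173.71 − 150.81 = -324.52°; wrapped into (−180°, 180°]: 35.48°.
θ = atan2( sin Δλ · cos φ₂ , cos φ₁ · sin φ₂ − sin φ₁ · cos φ₂ · cos Δλ )
  = atan2(0.57712, -0.64416) = 138.142° → normalised to [0°, 360°): 138.142°.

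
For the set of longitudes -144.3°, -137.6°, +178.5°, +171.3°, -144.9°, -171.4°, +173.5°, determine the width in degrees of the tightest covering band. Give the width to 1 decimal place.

Sort the longitudes: -171.4°, -144.9°, -144.3°, -137.6°, +171.3°, +173.5°, +178.5°.
Eastward gaps between consecutive values (wrapping around): 26.5°, 0.6°, 6.7°, 308.9°, 2.2°, 5.0°, 10.1°.
Largest gap = 308.9° ⇒ minimal covering band is its complement: 360° − 308.9° = 51.1°.
Band runs from +171.3° eastward to -137.6°, crossing the antimeridian.

51.1°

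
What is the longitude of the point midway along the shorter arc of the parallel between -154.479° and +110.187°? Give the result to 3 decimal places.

Signed shortest Δλ from -154.479° to +110.187° is -95.334°.
Midpoint longitude = -154.479° + (-95.334°)/2 = -154.479° − 47.667° = -202.146°.
Normalise into (−180°, 180°]: +157.854°.
(The naïve average (-154.479 + +110.187)/2 = -22.146° is on the wrong side of the globe.)

+157.854°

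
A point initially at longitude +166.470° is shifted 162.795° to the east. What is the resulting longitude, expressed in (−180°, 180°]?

-30.735°

Start at +166.470°; shift +162.795° → +329.265°.
+329.265° lies outside (−180°, 180°]; subtract 360° → -30.735°.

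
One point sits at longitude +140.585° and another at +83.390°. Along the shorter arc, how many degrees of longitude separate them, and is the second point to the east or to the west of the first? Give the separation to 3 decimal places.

57.195° west

Raw difference: 83.390 − 140.585 = -57.195°.
Normalise into (−180°, 180°]: -57.195° stays -57.195°.
Negative ⇒ the second point lies to the west; separation 57.195°.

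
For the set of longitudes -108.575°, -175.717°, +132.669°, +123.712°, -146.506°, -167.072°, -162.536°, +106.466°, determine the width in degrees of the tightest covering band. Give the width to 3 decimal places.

Sort the longitudes: -175.717°, -167.072°, -162.536°, -146.506°, -108.575°, +106.466°, +123.712°, +132.669°.
Eastward gaps between consecutive values (wrapping around): 8.645°, 4.536°, 16.030°, 37.931°, 215.041°, 17.246°, 8.957°, 51.614°.
Largest gap = 215.041° ⇒ minimal covering band is its complement: 360° − 215.041° = 144.959°.
Band runs from +106.466° eastward to -108.575°, crossing the antimeridian.

144.959°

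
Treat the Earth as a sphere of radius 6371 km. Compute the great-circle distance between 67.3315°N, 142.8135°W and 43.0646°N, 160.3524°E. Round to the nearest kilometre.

4266 km

Δλ = 160.3524 − -142.8135 = 303.1659°; wrapped into (−180°, 180°]: -56.8341°.
Δφ = 43.0646 − 67.3315 = -24.2669°.
a = sin²(Δφ/2) + cos φ₁ · cos φ₂ · sin²(Δλ/2) = 0.107945.
c = 2·atan2(√a, √(1−a)) = 0.66954 rad → d = 6371·c ≈ 4265.61 km.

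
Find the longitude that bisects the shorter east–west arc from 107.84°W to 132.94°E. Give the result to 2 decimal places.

167.45°W

Signed shortest Δλ from -107.84° to +132.94° is -119.22°.
Midpoint longitude = -107.84° + (-119.22°)/2 = -107.84° − 59.61° = -167.45°.
(The naïve average (-107.84 + +132.94)/2 = 12.55° is on the wrong side of the globe.)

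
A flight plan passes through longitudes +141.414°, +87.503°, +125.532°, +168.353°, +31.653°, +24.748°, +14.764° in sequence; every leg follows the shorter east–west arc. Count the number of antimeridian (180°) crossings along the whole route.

0

Leg 1: +141.414° → +87.503°, shortest Δλ = -53.911° (west) — does not cross 180°.
Leg 2: +87.503° → +125.532°, shortest Δλ = 38.029° (east) — does not cross 180°.
Leg 3: +125.532° → +168.353°, shortest Δλ = 42.821° (east) — does not cross 180°.
Leg 4: +168.353° → +31.653°, shortest Δλ = -136.7° (west) — does not cross 180°.
Leg 5: +31.653° → +24.748°, shortest Δλ = -6.905° (west) — does not cross 180°.
Leg 6: +24.748° → +14.764°, shortest Δλ = -9.984° (west) — does not cross 180°.
Total crossings: 0.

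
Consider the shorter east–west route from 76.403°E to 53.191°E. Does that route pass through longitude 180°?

No

Signed shortest Δλ = ((53.191 − 76.403 + 180) mod 360) − 180 = -23.212°.
Going west by 23.212° from +76.403° reaches +53.191° without touching 180°.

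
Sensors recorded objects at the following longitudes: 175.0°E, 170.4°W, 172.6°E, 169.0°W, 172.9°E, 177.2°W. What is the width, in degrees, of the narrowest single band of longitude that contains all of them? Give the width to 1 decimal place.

18.4°

Sort the longitudes: -177.2°, -170.4°, -169.0°, +172.6°, +172.9°, +175.0°.
Eastward gaps between consecutive values (wrapping around): 6.8°, 1.4°, 341.6°, 0.3°, 2.1°, 7.8°.
Largest gap = 341.6° ⇒ minimal covering band is its complement: 360° − 341.6° = 18.4°.
Band runs from +172.6° eastward to -169.0°, crossing the antimeridian.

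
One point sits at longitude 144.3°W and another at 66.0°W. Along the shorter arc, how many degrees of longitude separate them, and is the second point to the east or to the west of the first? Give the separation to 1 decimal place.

78.3° east

Raw difference: -66.0 − -144.3 = 78.3°.
Normalise into (−180°, 180°]: 78.3° stays 78.3°.
Positive ⇒ the second point lies to the east; separation 78.3°.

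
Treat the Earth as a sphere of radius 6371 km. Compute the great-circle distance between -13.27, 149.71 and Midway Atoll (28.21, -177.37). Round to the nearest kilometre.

5816 km

Δλ = -177.37 − 149.71 = -327.08°; wrapped into (−180°, 180°]: 32.92°.
Δφ = 28.21 − -13.27 = 41.48°.
a = sin²(Δφ/2) + cos φ₁ · cos φ₂ · sin²(Δλ/2) = 0.194266.
c = 2·atan2(√a, √(1−a)) = 0.91288 rad → d = 6371·c ≈ 5815.97 km.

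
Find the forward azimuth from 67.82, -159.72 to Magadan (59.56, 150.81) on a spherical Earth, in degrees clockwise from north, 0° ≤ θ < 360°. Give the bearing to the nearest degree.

273°

Δλ = 150.81 − -159.72 = 310.53°; wrapped into (−180°, 180°]: -49.47°.
θ = atan2( sin Δλ · cos φ₂ , cos φ₁ · sin φ₂ − sin φ₁ · cos φ₂ · cos Δλ )
  = atan2(-0.38508, 0.02061) = -86.937° → normalised to [0°, 360°): 273.063°.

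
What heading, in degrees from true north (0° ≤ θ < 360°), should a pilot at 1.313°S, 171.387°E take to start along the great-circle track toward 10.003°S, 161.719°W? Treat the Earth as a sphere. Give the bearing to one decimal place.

Δλ = -161.719 − 171.387 = -333.106°; wrapped into (−180°, 180°]: 26.894°.
θ = atan2( sin Δλ · cos φ₂ , cos φ₁ · sin φ₂ − sin φ₁ · cos φ₂ · cos Δλ )
  = atan2(0.44547, -0.15353) = 109.016° → normalised to [0°, 360°): 109.016°.

109.0°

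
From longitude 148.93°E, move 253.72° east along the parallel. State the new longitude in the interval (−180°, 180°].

Start at +148.93°; shift +253.72° → +402.65°.
+402.65° lies outside (−180°, 180°]; subtract 360° → +42.65°.

42.65°E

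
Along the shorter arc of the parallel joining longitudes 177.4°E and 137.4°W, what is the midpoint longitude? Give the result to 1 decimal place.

Signed shortest Δλ from +177.4° to -137.4° is +45.2°.
Midpoint longitude = +177.4° + (+45.2°)/2 = +177.4° + 22.6° = +200.0°.
Normalise into (−180°, 180°]: -160.0°.
(The naïve average (+177.4 + -137.4)/2 = 20.0° is on the wrong side of the globe.)

160.0°W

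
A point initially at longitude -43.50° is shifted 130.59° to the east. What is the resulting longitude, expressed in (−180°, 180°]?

Start at -43.50°; shift +130.59° → +87.09°.
+87.09° already lies in (−180°, 180°].

+87.09°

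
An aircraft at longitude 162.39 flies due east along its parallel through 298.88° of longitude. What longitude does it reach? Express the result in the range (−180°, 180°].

Start at +162.39°; shift +298.88° → +461.27°.
+461.27° lies outside (−180°, 180°]; subtract 360° → +101.27°.

+101.27°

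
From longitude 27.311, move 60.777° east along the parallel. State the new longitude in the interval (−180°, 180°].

+88.088°

Start at +27.311°; shift +60.777° → +88.088°.
+88.088° already lies in (−180°, 180°].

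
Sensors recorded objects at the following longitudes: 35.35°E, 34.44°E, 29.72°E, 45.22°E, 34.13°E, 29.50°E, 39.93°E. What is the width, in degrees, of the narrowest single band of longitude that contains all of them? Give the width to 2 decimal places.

15.72°

Sort the longitudes: +29.50°, +29.72°, +34.13°, +34.44°, +35.35°, +39.93°, +45.22°.
Eastward gaps between consecutive values (wrapping around): 0.22°, 4.41°, 0.31°, 0.91°, 4.58°, 5.29°, 344.28°.
Largest gap = 344.28° ⇒ minimal covering band is its complement: 360° − 344.28° = 15.72°.
Band runs from +29.50° eastward to +45.22°.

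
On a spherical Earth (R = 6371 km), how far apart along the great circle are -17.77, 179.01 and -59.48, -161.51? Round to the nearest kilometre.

4897 km

Δλ = -161.51 − 179.01 = -340.52°; wrapped into (−180°, 180°]: 19.48°.
Δφ = -59.48 − -17.77 = -41.71°.
a = sin²(Δφ/2) + cos φ₁ · cos φ₂ · sin²(Δλ/2) = 0.140580.
c = 2·atan2(√a, √(1−a)) = 0.76867 rad → d = 6371·c ≈ 4897.17 km.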